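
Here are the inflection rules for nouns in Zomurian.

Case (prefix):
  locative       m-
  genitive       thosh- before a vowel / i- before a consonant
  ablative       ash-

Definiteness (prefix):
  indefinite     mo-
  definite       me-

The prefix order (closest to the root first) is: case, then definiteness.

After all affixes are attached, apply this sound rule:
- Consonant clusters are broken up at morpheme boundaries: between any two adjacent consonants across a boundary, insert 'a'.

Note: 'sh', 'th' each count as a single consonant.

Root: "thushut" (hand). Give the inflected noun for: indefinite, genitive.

moithushut

Attach case genitive i- (before consonant 'th') → ithushut.
Attach definiteness indefinite mo- → moithushut.
Epenthesis: no change.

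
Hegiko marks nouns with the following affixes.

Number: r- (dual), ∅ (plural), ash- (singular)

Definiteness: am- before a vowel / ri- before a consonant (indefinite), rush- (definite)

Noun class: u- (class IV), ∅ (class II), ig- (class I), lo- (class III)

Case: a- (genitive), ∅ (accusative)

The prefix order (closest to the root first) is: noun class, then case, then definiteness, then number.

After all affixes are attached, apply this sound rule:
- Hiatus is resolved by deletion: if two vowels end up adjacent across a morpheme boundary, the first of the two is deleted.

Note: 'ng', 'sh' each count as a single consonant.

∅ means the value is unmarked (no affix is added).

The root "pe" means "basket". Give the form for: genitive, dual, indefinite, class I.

Attach noun class class I ig- → igpe.
Attach case genitive a- → aigpe.
Attach definiteness indefinite am- (before vowel 'a') → amaigpe.
Attach number dual r- → ramaigpe.
Apply vowel deletion: ramaigpe → ramigpe.

ramigpe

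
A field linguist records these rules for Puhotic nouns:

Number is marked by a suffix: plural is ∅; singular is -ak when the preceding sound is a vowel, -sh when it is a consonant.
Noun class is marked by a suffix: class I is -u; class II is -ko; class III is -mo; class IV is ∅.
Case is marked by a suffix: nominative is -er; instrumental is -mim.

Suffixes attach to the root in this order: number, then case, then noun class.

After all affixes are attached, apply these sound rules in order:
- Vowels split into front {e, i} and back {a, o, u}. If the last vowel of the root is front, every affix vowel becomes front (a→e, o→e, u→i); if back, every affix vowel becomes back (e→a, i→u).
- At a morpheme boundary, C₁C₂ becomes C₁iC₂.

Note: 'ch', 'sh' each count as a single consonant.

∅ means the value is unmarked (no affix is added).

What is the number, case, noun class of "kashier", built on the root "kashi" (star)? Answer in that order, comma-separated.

plural, nominative, class IV

Segment: kashi-er.
number: ∅ → plural.
case: -er → nominative.
noun class: ∅ → class IV.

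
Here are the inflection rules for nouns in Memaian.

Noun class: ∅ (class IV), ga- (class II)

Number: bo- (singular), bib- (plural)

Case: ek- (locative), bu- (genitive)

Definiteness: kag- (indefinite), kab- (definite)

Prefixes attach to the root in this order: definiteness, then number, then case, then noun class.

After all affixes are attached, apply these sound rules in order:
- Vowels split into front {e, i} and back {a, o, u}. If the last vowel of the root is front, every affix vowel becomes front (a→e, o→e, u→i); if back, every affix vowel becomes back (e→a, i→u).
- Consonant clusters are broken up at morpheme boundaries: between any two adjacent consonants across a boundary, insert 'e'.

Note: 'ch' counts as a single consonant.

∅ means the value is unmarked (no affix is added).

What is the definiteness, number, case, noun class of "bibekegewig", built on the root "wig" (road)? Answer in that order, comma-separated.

Segment: bu-bo-kag-wig.
definiteness: kag- → indefinite.
number: bo- → singular.
case: bu- → genitive.
noun class: ∅ → class IV.

indefinite, singular, genitive, class IV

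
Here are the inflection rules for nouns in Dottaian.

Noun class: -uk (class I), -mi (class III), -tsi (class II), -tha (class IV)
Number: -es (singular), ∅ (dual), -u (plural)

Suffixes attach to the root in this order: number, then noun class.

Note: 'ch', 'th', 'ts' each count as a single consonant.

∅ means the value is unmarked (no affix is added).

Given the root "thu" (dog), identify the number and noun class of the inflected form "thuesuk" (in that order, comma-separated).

singular, class I

Segment: thu-es-uk.
number: -es → singular.
noun class: -uk → class I.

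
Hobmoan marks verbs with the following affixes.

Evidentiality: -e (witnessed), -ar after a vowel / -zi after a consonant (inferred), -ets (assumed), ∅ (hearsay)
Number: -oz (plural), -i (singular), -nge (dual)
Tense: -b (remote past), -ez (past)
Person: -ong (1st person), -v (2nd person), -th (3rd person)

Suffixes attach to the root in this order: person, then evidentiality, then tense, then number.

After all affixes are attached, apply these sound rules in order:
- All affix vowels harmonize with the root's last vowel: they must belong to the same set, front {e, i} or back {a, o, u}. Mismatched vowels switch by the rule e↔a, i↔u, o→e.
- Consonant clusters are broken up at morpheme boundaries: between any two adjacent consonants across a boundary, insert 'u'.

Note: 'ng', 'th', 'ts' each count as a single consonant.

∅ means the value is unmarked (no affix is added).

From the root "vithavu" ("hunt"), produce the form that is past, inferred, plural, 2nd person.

Attach person 2nd person -v → vithavuv.
Attach evidentiality inferred -zi (after consonant 'v') → vithavuvzi.
Attach tense past -ez → vithavuvziez.
Attach number plural -oz → vithavuvziezoz.
Apply vowel harmony: vithavuvziezoz → vithavuvzuazoz.
Apply epenthesis: vithavuvzuazoz → vithavuvuzuazoz.

vithavuvuzuazoz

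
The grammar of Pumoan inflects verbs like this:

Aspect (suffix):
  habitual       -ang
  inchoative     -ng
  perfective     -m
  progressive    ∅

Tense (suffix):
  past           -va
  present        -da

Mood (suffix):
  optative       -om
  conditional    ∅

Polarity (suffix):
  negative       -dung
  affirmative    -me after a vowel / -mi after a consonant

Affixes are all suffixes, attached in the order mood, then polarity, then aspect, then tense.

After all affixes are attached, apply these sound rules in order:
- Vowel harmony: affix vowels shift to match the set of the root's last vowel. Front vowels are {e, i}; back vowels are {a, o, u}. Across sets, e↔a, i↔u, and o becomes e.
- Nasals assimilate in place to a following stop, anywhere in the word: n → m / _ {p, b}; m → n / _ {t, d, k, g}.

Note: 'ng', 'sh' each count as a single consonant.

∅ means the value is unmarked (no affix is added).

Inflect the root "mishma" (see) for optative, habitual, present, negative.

mishmaondungangda

Attach mood optative -om → mishmaom.
Attach polarity negative -dung → mishmaomdung.
Attach aspect habitual -ang → mishmaomdungang.
Attach tense present -da → mishmaomdungangda.
Vowel harmony: no change.
Apply nasal assimilation: mishmaomdungangda → mishmaondungangda.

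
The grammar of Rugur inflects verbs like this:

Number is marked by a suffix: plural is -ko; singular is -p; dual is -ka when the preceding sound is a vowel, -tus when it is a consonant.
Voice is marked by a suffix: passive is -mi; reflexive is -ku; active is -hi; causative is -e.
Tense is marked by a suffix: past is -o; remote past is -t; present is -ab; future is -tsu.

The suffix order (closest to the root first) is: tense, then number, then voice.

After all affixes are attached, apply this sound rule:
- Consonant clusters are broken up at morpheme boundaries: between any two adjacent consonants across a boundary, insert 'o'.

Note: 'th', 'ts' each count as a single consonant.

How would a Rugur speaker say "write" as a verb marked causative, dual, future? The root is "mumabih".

mumabihotsukae

Attach tense future -tsu → mumabihtsu.
Attach number dual -ka (after vowel 'u') → mumabihtsuka.
Attach voice causative -e → mumabihtsukae.
Apply epenthesis: mumabihtsukae → mumabihotsukae.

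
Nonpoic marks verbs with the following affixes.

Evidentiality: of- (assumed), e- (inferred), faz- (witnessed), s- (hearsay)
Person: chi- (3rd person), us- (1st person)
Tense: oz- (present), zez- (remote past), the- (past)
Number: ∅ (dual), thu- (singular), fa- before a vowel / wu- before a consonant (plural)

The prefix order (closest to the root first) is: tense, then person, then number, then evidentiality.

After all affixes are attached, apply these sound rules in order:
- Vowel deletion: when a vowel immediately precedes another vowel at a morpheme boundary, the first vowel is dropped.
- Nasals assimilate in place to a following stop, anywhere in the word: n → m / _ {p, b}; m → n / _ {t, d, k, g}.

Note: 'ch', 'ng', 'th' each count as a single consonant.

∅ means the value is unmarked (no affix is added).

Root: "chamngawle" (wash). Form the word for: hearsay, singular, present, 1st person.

sthusozchamngawle

Attach tense present oz- → ozchamngawle.
Attach person 1st person us- → usozchamngawle.
Attach number singular thu- → thuusozchamngawle.
Attach evidentiality hearsay s- → sthuusozchamngawle.
Apply vowel deletion: sthuusozchamngawle → sthusozchamngawle.
Nasal assimilation: no change.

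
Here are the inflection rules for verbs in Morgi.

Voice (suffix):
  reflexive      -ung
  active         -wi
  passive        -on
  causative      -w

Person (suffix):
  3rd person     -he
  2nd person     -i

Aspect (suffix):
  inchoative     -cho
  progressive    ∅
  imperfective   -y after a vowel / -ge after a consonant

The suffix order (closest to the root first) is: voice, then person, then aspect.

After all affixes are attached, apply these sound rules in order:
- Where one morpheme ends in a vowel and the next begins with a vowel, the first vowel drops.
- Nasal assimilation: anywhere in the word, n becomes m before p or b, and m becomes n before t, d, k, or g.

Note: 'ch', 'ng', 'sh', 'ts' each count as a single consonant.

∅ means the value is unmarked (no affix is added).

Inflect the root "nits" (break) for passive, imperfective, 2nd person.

Attach voice passive -on → nitson.
Attach person 2nd person -i → nitsoni.
Attach aspect imperfective -y (after vowel 'i') → nitsoniy.
Vowel deletion: no change.
Nasal assimilation: no change.

nitsoniy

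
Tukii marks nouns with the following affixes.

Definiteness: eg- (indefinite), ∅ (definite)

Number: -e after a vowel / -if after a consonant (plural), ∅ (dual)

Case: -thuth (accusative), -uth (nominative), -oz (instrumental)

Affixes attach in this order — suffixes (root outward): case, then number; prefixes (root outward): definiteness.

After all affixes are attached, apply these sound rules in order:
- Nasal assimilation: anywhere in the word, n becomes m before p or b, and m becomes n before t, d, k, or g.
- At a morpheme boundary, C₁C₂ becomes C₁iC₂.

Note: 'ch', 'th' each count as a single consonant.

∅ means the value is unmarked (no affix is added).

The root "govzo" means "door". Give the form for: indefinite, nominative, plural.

Attach case nominative -uth → govzouth.
Attach definiteness indefinite eg- → eggovzouth.
Attach number plural -if (after consonant 'th') → eggovzouthif.
Nasal assimilation: no change.
Apply epenthesis: eggovzouthif → egigovzouthif.

egigovzouthif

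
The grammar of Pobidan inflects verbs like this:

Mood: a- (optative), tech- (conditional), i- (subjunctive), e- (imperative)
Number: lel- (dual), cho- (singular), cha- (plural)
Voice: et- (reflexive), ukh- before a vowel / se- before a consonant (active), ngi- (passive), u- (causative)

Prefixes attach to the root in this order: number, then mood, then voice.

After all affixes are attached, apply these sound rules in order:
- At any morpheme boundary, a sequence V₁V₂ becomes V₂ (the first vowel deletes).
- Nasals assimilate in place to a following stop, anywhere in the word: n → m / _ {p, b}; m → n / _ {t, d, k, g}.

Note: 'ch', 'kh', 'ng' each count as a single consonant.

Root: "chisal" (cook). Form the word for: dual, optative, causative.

alelchisal

Attach number dual lel- → lelchisal.
Attach mood optative a- → alelchisal.
Attach voice causative u- → ualelchisal.
Apply vowel deletion: ualelchisal → alelchisal.
Nasal assimilation: no change.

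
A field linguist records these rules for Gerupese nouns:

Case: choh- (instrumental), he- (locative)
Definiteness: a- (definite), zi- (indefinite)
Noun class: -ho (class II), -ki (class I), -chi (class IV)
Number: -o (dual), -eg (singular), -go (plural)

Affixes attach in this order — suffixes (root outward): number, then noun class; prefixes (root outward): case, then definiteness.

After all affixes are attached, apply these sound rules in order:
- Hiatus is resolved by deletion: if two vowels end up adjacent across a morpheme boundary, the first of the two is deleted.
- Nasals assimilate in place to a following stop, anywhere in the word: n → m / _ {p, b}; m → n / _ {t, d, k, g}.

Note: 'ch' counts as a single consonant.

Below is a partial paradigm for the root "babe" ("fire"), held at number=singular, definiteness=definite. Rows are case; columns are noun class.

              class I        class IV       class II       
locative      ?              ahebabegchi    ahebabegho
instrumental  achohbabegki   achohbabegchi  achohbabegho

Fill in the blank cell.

Attach case locative he- → hebabe.
Attach number singular -eg → hebabeeg.
Attach noun class class I -ki → hebabeegki.
Attach definiteness definite a- → ahebabeegki.
Apply vowel deletion: ahebabeegki → ahebabegki.
Nasal assimilation: no change.

ahebabegki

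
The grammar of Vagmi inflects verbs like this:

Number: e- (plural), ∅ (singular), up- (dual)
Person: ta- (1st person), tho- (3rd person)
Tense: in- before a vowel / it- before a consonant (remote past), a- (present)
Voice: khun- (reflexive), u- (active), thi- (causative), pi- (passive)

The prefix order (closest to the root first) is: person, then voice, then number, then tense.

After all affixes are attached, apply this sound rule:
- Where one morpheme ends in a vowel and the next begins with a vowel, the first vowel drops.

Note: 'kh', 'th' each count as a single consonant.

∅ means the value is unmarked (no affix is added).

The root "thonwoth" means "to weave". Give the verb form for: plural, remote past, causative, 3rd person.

inethithothonwoth

Attach person 3rd person tho- → thothonwoth.
Attach voice causative thi- → thithothonwoth.
Attach number plural e- → ethithothonwoth.
Attach tense remote past in- (before vowel 'e') → inethithothonwoth.
Vowel deletion: no change.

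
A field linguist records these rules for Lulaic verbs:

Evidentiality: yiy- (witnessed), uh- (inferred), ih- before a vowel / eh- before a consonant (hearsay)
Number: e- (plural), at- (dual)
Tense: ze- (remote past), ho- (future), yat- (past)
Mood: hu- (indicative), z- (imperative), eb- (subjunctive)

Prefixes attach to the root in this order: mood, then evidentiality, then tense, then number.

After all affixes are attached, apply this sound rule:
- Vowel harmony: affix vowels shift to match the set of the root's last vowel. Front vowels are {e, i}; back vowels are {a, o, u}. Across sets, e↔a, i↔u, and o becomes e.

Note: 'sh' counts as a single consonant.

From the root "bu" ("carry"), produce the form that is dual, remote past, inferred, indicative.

atzauhhubu

Attach mood indicative hu- → hubu.
Attach evidentiality inferred uh- → uhhubu.
Attach tense remote past ze- → zeuhhubu.
Attach number dual at- → atzeuhhubu.
Apply vowel harmony: atzeuhhubu → atzauhhubu.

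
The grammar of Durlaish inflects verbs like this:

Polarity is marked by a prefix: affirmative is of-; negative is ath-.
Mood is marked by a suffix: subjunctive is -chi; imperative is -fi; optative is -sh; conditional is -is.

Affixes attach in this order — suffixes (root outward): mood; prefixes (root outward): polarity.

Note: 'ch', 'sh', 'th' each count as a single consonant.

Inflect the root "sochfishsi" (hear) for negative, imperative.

Attach polarity negative ath- → athsochfishsi.
Attach mood imperative -fi → athsochfishsifi.

athsochfishsifi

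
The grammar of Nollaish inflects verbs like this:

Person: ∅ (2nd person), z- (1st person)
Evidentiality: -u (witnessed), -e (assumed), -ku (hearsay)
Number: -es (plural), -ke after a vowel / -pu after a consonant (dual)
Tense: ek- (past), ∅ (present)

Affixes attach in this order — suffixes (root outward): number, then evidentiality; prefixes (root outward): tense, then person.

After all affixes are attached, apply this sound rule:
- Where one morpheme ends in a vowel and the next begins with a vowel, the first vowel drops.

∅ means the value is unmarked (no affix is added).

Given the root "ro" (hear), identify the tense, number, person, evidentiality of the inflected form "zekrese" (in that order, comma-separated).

past, plural, 1st person, assumed

Segment: z-ek-ro-es-e.
tense: ek- → past.
number: -es → plural.
person: z- → 1st person.
evidentiality: -e → assumed.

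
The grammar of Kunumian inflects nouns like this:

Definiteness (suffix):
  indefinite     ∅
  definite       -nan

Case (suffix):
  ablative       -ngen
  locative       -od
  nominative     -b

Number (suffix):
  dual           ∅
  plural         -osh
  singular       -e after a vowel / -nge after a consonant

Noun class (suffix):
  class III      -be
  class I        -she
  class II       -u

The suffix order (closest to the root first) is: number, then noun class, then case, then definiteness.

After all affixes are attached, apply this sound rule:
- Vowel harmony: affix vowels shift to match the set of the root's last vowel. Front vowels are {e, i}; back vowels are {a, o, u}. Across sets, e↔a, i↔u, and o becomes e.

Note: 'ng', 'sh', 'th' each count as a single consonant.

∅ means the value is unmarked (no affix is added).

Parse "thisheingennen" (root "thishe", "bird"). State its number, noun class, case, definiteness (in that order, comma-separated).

Segment: thishe-u-ngen-nan.
number: ∅ → dual.
noun class: -u → class II.
case: -ngen → ablative.
definiteness: -nan → definite.

dual, class II, ablative, definite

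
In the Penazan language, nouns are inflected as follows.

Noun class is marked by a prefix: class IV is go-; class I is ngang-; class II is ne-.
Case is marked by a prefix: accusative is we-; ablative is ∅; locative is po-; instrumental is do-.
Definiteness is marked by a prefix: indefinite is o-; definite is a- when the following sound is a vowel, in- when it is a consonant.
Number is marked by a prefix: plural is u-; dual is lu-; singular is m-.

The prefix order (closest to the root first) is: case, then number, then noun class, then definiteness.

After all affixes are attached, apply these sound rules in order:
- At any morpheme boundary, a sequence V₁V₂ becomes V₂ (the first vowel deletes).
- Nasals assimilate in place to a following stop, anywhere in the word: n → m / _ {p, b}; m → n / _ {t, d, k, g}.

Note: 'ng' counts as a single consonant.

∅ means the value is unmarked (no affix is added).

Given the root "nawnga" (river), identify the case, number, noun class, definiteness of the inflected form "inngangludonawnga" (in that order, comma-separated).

instrumental, dual, class I, definite

Segment: in-ngang-lu-do-nawnga.
case: do- → instrumental.
number: lu- → dual.
noun class: ngang- → class I.
definiteness: a/in- → definite.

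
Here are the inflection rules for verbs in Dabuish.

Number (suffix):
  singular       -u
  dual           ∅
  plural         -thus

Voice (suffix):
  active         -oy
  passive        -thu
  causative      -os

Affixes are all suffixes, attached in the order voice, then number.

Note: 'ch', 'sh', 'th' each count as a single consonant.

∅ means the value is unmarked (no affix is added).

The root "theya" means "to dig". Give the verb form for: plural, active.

Attach voice active -oy → theyaoy.
Attach number plural -thus → theyaoythus.

theyaoythus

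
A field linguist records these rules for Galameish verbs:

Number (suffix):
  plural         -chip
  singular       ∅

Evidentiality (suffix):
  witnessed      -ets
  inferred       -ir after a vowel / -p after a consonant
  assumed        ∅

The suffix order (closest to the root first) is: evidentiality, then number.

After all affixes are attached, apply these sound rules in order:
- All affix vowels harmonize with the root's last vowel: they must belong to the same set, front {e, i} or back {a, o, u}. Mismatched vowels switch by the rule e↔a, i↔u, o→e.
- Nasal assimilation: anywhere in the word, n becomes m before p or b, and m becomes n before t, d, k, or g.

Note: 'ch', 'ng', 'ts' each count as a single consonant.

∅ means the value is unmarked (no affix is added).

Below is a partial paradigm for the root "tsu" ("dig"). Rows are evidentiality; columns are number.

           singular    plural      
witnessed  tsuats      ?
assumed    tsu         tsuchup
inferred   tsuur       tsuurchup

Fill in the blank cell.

Attach evidentiality witnessed -ets → tsuets.
Attach number plural -chip → tsuetschip.
Apply vowel harmony: tsuetschip → tsuatschup.
Nasal assimilation: no change.

tsuatschup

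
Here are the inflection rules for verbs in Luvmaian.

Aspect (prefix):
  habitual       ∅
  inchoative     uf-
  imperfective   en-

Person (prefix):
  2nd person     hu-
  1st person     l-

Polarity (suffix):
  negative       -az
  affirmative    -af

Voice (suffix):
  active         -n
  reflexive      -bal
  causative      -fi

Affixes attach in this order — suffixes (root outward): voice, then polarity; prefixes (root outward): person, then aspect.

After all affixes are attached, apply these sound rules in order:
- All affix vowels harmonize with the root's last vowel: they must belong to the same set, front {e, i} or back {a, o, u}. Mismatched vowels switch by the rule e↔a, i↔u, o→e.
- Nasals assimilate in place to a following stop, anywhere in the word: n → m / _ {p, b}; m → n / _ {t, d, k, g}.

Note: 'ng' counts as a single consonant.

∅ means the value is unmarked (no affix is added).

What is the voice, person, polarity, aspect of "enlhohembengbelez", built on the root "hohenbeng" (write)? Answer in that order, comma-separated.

reflexive, 1st person, negative, imperfective

Segment: en-l-hohenbeng-bal-az.
voice: -bal → reflexive.
person: l- → 1st person.
polarity: -az → negative.
aspect: en- → imperfective.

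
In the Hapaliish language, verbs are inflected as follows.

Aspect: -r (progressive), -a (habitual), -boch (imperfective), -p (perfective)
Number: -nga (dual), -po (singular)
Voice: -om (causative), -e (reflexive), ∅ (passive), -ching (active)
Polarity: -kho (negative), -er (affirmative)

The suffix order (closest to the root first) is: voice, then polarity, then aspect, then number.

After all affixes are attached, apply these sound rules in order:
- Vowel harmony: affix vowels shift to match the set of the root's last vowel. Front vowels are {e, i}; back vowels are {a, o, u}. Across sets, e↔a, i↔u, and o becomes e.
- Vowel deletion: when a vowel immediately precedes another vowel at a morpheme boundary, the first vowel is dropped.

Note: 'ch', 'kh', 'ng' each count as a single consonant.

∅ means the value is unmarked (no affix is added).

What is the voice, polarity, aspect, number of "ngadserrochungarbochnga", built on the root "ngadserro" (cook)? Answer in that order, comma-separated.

Segment: ngadserro-ching-er-boch-nga.
voice: -ching → active.
polarity: -er → affirmative.
aspect: -boch → imperfective.
number: -nga → dual.

active, affirmative, imperfective, dual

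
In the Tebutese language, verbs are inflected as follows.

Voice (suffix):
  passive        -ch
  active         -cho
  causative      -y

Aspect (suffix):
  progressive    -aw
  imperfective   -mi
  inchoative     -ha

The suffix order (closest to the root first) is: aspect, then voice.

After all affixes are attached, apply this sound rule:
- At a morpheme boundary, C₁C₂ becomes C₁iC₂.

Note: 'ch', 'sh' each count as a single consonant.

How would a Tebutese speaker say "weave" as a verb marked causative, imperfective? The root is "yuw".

Attach aspect imperfective -mi → yuwmi.
Attach voice causative -y → yuwmiy.
Apply epenthesis: yuwmiy → yuwimiy.

yuwimiy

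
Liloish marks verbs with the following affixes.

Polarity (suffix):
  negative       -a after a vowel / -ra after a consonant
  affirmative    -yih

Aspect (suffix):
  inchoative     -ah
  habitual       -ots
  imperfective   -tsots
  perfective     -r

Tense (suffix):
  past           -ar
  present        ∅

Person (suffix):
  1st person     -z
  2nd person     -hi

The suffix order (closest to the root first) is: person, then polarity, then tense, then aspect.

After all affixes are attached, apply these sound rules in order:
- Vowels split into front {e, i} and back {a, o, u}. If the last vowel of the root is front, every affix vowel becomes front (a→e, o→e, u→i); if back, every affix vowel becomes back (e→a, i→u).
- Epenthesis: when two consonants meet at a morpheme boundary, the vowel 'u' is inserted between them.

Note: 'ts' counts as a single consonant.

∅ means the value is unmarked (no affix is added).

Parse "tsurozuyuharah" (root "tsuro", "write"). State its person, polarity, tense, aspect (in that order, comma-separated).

1st person, affirmative, past, inchoative

Segment: tsuro-z-yih-ar-ah.
person: -z → 1st person.
polarity: -yih → affirmative.
tense: -ar → past.
aspect: -ah → inchoative.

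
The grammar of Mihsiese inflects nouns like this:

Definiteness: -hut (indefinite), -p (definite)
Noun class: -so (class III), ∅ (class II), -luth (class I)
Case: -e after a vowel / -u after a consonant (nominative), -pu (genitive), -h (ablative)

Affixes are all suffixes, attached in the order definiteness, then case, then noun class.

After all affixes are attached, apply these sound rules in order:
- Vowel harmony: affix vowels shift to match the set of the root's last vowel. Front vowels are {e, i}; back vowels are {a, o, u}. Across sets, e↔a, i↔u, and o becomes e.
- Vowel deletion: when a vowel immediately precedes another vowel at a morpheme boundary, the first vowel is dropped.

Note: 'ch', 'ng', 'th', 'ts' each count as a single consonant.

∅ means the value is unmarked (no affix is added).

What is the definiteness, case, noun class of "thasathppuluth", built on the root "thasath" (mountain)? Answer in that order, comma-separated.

definite, genitive, class I

Segment: thasath-p-pu-luth.
definiteness: -p → definite.
case: -pu → genitive.
noun class: -luth → class I.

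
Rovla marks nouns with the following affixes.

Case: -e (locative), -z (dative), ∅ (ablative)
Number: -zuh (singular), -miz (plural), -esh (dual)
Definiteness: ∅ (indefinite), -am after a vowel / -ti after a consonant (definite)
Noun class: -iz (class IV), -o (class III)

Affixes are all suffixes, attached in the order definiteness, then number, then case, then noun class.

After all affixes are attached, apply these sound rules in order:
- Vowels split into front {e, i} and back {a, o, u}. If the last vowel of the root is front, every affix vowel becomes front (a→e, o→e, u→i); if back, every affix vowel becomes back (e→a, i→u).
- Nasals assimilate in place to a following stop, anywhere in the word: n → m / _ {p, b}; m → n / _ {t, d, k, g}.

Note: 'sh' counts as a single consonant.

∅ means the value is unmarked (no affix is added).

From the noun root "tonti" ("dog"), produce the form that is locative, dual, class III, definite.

tontiemeshee

Attach definiteness definite -am (after vowel 'i') → tontiam.
Attach number dual -esh → tontiamesh.
Attach case locative -e → tontiameshe.
Attach noun class class III -o → tontiamesheo.
Apply vowel harmony: tontiamesheo → tontiemeshee.
Nasal assimilation: no change.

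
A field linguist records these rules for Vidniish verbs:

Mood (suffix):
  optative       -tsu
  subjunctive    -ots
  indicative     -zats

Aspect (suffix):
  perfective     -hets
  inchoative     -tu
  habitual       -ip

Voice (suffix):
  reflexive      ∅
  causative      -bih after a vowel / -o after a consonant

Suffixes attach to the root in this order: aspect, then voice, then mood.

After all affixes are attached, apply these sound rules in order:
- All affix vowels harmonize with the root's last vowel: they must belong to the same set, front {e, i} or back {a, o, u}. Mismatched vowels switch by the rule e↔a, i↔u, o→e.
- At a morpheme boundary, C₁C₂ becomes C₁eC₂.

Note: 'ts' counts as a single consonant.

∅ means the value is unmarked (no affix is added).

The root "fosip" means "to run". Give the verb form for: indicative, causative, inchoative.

Attach aspect inchoative -tu → fosiptu.
Attach voice causative -bih (after vowel 'u') → fosiptubih.
Attach mood indicative -zats → fosiptubihzats.
Apply vowel harmony: fosiptubihzats → fosiptibihzets.
Apply epenthesis: fosiptibihzets → fosipetibihezets.

fosipetibihezets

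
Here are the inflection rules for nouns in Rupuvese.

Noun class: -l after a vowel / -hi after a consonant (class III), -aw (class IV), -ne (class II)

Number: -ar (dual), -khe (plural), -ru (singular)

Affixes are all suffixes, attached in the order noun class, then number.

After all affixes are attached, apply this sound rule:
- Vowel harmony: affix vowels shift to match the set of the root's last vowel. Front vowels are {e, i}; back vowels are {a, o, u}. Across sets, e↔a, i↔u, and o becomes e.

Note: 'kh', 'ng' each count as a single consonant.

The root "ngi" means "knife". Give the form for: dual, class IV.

Attach noun class class IV -aw → ngiaw.
Attach number dual -ar → ngiawar.
Apply vowel harmony: ngiawar → ngiewer.

ngiewer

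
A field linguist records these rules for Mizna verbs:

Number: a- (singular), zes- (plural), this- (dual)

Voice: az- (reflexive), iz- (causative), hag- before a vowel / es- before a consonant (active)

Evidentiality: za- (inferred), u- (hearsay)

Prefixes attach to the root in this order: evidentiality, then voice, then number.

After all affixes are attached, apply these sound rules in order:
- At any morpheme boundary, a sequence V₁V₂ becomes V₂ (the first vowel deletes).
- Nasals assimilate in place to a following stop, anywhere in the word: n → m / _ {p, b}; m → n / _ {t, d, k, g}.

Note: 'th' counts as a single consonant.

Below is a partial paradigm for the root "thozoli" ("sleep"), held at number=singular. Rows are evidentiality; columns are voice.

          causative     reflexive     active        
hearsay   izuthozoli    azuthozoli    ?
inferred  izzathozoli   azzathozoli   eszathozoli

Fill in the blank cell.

Attach evidentiality hearsay u- → uthozoli.
Attach voice active hag- (before vowel 'u') → haguthozoli.
Attach number singular a- → ahaguthozoli.
Vowel deletion: no change.
Nasal assimilation: no change.

ahaguthozoli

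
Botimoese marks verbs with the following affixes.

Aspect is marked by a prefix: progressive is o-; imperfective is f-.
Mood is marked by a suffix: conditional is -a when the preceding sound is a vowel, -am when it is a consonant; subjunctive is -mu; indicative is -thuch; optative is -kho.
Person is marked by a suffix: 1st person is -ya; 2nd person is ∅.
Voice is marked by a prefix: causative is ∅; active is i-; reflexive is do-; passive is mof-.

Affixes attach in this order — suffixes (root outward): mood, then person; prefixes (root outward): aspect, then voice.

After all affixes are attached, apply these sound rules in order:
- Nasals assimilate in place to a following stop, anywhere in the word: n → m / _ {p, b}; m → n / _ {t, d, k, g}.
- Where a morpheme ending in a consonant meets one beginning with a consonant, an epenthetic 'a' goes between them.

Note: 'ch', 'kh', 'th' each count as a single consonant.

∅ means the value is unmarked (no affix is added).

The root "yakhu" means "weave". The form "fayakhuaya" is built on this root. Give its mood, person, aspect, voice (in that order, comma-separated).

Segment: f-yakhu-a-ya.
mood: -a/am → conditional.
person: -ya → 1st person.
aspect: f- → imperfective.
voice: ∅ → causative.

conditional, 1st person, imperfective, causative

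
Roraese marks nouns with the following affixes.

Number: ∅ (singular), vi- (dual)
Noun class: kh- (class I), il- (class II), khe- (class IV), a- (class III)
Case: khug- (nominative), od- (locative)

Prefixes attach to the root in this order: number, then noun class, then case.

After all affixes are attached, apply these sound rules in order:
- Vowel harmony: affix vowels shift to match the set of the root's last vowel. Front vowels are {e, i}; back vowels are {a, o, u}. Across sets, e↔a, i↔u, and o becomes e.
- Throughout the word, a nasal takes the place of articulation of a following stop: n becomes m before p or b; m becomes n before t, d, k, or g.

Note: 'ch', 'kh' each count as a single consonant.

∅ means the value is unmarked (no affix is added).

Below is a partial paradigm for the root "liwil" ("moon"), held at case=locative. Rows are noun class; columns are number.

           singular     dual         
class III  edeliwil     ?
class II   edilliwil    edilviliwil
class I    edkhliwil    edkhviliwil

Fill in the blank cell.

edeviliwil

Attach number dual vi- → viliwil.
Attach noun class class III a- → aviliwil.
Attach case locative od- → odaviliwil.
Apply vowel harmony: odaviliwil → edeviliwil.
Nasal assimilation: no change.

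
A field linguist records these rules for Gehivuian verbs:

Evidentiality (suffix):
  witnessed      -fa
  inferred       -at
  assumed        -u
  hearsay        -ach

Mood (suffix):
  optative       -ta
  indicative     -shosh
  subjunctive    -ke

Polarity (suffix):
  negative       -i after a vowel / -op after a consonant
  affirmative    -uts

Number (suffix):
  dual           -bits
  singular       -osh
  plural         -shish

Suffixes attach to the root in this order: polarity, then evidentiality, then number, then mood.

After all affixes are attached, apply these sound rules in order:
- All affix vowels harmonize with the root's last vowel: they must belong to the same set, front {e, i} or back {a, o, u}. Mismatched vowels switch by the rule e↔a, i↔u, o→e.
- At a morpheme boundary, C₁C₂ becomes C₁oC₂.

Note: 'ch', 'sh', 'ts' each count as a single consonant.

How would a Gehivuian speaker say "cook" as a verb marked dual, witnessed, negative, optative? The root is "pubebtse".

pubebtseifebitsote

Attach polarity negative -i (after vowel 'e') → pubebtsei.
Attach evidentiality witnessed -fa → pubebtseifa.
Attach number dual -bits → pubebtseifabits.
Attach mood optative -ta → pubebtseifabitsta.
Apply vowel harmony: pubebtseifabitsta → pubebtseifebitste.
Apply epenthesis: pubebtseifebitste → pubebtseifebitsote.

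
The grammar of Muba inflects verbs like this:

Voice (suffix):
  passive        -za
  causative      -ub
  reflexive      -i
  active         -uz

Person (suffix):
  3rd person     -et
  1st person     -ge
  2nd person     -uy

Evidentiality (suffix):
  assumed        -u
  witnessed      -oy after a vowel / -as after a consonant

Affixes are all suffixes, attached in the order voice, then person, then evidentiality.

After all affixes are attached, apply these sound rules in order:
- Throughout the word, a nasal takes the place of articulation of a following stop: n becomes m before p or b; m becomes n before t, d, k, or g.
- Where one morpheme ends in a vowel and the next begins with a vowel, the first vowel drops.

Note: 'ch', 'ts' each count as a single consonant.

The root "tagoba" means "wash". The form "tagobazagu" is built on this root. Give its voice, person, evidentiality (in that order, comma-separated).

Segment: tagoba-za-ge-u.
voice: -za → passive.
person: -ge → 1st person.
evidentiality: -u → assumed.

passive, 1st person, assumed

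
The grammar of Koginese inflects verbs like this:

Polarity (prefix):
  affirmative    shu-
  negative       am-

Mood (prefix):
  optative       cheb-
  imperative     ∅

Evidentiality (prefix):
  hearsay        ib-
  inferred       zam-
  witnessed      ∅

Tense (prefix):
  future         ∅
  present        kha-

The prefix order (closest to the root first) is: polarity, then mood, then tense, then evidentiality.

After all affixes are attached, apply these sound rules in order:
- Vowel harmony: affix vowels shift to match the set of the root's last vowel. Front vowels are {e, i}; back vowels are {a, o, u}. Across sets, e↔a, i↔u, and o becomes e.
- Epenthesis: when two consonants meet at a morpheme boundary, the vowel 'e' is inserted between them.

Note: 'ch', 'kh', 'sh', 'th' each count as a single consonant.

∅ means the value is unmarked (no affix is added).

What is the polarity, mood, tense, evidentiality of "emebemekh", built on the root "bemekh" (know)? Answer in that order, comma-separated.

negative, imperative, future, witnessed

Segment: am-bemekh.
polarity: am- → negative.
mood: ∅ → imperative.
tense: ∅ → future.
evidentiality: ∅ → witnessed.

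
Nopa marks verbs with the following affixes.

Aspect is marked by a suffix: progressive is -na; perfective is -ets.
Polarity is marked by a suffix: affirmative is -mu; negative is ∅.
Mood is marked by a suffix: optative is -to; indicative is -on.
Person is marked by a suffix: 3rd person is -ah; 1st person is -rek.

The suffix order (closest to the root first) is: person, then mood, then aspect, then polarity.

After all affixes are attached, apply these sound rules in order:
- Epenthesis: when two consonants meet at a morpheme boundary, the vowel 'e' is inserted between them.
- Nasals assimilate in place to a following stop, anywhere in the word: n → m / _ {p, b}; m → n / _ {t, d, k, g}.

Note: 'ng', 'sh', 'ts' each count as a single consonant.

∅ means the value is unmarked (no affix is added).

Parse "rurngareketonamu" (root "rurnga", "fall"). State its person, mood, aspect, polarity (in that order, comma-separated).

Segment: rurnga-rek-to-na-mu.
person: -rek → 1st person.
mood: -to → optative.
aspect: -na → progressive.
polarity: -mu → affirmative.

1st person, optative, progressive, affirmative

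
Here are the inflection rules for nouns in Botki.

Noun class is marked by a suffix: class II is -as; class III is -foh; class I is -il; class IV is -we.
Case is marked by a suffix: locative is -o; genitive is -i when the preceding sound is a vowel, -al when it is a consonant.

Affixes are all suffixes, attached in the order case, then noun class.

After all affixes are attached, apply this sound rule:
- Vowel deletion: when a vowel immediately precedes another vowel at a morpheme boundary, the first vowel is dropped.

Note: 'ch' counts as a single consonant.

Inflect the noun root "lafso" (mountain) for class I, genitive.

lafsil

Attach case genitive -i (after vowel 'o') → lafsoi.
Attach noun class class I -il → lafsoiil.
Apply vowel deletion: lafsoiil → lafsil.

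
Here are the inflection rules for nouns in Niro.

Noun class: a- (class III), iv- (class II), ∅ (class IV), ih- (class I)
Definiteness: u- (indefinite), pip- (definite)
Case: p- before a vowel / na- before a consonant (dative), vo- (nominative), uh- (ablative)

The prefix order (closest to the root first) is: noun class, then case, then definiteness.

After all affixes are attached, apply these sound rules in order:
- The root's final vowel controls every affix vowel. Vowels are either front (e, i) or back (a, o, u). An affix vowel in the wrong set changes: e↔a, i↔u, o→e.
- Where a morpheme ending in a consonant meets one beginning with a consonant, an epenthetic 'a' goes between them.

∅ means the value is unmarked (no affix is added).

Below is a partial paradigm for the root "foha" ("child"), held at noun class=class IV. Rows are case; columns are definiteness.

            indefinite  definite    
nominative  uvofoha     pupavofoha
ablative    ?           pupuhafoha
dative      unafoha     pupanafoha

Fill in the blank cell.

uuhafoha

noun class = class IV: zero marking, form stays foha.
Attach case ablative uh- → uhfoha.
Attach definiteness indefinite u- → uuhfoha.
Vowel harmony: no change.
Apply epenthesis: uuhfoha → uuhafoha.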